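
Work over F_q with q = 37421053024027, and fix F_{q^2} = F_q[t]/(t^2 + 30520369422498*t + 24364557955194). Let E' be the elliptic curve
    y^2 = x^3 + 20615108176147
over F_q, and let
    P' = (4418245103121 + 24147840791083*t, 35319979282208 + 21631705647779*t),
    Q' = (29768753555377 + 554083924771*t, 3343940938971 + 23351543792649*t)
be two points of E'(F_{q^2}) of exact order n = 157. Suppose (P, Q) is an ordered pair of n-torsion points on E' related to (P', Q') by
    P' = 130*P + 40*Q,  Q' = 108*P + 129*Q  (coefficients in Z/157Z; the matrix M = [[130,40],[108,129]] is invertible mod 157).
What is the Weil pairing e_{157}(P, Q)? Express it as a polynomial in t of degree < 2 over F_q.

1930790153609 + 11954670316530*t

e_{157} is bilinear + alternating on E[157], so e_{157}(130*P + 40*Q, 108*P + 129*Q) = e_{157}(P,Q)^(130*129-40*108).
Inverting 47 mod 157: 147. Thus e_{157}(P,Q) = e(P',Q')^{147}.
Double-and-add over 10011101: 8-1 doublings, 5-1 additions; each step l_{T,T}/v_{2T} or l_{T,P'}/v at Q'+S for random S.
f_P(D_Q)/f_Q(D_P) = 2450496247717 + 15220997816407*t.
e_{157}(P,Q) = (2450496247717 + 15220997816407*t)^{147} = 1930790153609 + 11954670316530*t.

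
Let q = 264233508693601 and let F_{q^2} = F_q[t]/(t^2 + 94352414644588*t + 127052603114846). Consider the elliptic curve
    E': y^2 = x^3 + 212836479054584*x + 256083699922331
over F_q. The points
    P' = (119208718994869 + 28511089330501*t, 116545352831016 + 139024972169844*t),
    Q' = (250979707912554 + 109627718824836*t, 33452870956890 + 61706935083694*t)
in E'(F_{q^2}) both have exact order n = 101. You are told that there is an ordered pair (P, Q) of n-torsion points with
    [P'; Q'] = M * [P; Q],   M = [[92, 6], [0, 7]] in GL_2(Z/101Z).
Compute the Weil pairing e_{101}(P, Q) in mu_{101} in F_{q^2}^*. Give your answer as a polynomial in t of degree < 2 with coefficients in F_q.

Under M = [[92,6],[0,7]] in GL_2(Z/101), e_{101}(P',Q') = e_{101}(P,Q)^(92*7-6*0 mod 101).
det(M) mod 101 = 38; its inverse in (Z/101)^* is 8 (check: 38*8 mod 101 = 1).
Build f_{101,P'} and f_{101,Q'} via the 7-bit ladder of 101=1100101_2; evaluate at shifted divisors; quotient in F_{264233508693601^2}.
e_{101}(P',Q') = 210006505818962 + 41169268827720*t.
(210006505818962 + 41169268827720*t)^{8} mod (264233508693601,f) = 90972222200786 + 238521990223706*t.

90972222200786 + 238521990223706*t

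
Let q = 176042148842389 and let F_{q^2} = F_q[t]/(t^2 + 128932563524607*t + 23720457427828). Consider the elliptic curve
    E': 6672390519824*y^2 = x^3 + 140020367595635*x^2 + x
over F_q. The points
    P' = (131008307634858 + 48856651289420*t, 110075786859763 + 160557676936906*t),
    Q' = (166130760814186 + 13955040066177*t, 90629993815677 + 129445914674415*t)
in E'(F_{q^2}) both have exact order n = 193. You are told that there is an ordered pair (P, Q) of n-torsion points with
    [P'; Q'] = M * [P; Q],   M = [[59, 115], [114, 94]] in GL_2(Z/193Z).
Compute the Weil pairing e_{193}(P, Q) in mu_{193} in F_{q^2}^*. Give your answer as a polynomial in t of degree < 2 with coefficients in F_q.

Under M = [[59,115],[114,94]] in GL_2(Z/193), e_{193}(P',Q') = e_{193}(P,Q)^(59*94-115*114 mod 193).
So e_{193}(P,Q) = e_{193}(P',Q')^{73}, since 156*73 = 1 mod 193.
Set x_W=34163503374911*u+120914783773908, y_W=34163503374911*v; then E': y_W^2=x_W^3+15861874282808*x_W+33231708184919.
n = 193 = (11000001)_2 (8 bits, wt 3); accumulate f_{193,P'}(Q'+S)/f_{193,P'}(S) along the 7-step ladder.
e_{193}(P',Q') = 144799161869410 + 151364633452593*t.
(144799161869410 + 151364633452593*t)^{73} mod (176042148842389,f) = 54893816190880 + 6178314297963*t.

54893816190880 + 6178314297963*t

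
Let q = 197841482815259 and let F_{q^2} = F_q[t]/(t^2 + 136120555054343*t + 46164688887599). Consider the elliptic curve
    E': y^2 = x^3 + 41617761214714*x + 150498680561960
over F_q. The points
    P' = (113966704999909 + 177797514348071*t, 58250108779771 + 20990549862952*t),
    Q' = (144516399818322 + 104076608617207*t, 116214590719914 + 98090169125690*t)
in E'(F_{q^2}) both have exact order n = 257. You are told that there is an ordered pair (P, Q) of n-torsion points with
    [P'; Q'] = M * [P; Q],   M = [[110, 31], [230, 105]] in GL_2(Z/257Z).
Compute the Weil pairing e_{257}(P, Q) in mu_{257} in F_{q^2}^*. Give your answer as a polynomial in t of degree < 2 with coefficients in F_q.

49256431128392 + 68752001461745*t

The 257-Weil pairing on E[257] over F_{197841482815259} is alternating-bilinear: e_{257}(P',Q') = e_{257}(P,Q)^det(M).
det(M) mod 257 = 51; its inverse in (Z/257)^* is 126 (check: 51*126 mod 257 = 1).
Run Miller on y^2=x^3+41617761214714*x+150498680561960 over F_{197841482815259}: ladder 100000001 (9 bits); e = f_P(D_Q)/f_Q(D_P).
The quotient is 126169644056607 + 127076951217907*t.
(126169644056607 + 127076951217907*t)^{126} mod (197841482815259,f) = 49256431128392 + 68752001461745*t.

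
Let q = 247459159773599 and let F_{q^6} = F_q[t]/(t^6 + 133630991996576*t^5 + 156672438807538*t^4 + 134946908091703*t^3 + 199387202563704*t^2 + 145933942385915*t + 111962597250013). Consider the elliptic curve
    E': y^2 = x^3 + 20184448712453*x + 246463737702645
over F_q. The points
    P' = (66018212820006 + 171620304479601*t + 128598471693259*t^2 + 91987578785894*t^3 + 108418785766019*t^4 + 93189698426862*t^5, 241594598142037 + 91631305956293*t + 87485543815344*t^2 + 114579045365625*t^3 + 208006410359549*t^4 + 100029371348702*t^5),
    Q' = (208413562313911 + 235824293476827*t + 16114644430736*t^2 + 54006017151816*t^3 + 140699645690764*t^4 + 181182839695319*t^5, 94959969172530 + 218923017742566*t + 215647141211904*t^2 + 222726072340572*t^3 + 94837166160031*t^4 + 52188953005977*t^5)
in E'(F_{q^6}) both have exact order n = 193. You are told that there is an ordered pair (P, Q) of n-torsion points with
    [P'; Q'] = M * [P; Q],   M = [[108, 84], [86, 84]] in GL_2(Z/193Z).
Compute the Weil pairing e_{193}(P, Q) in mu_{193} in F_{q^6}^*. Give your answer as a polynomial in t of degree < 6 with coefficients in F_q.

207041261547915 + 184221699296947*t + 146997591109795*t^2 + 74542884399639*t^3 + 207068453024771*t^4 + 141356517514892*t^5

Since e_{193}(P,P)=e_{193}(Q,Q)=1 and e_{193}(Q,P)=e_{193}(P,Q)^{-1}, expanding e_{193}(108*P + 84*Q,86*P + 84*Q) leaves e(P,Q)^det(M).
Inverting 111 mod 193: 40. Thus e_{193}(P,Q) = e(P',Q')^{40}.
Double-and-add over 11000001: 8-1 doublings, 3-1 additions; each step l_{T,T}/v_{2T} or l_{T,P'}/v at Q'+S for random S.
f_P(D_Q)/f_Q(D_P) = 36954587996612 + 241428980151766*t + 80302235749379*t^2 + 154846530406688*t^3 + 31963143320175*t^4 + 69985476519842*t^5.
Raise to 40: e(P,Q) = 207041261547915 + 184221699296947*t + 146997591109795*t^2 + 74542884399639*t^3 + 207068453024771*t^4 + 141356517514892*t^5 in mu_{193}.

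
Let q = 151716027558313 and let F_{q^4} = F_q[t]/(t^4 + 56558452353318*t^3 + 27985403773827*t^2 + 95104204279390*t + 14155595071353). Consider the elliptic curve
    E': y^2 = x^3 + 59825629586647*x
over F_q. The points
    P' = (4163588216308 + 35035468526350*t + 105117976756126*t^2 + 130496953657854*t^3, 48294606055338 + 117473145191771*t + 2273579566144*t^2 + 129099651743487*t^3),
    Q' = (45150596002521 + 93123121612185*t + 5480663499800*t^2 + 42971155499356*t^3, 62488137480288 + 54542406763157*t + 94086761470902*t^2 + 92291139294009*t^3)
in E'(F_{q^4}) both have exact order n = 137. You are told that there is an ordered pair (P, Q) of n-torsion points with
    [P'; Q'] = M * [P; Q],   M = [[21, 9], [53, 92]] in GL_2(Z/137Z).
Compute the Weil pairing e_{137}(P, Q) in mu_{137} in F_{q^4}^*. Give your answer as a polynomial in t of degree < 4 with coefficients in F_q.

e_{137} is bilinear + alternating on E[137], so e_{137}(21*P + 9*Q, 53*P + 92*Q) = e_{137}(P,Q)^(21*92-9*53).
So e_{137}(P,Q) = e_{137}(P',Q')^{108}, since 85*108 = 1 mod 137.
Run Miller on y^2=x^3+59825629586647*x over F_{151716027558313}: ladder 10001001 (8 bits); e = f_P(D_Q)/f_Q(D_P).
Miller gives e_{137}(P',Q') = 36700074475860 + 28485304374462*t + 133850599016792*t^2 + 95994638065506*t^3 in F_{151716027558313^4}.
Finally e_{137}(P,Q) = 124883277787163 + 70509453862475*t + 26701110656476*t^2 + 98414187680840*t^3.

124883277787163 + 70509453862475*t + 26701110656476*t^2 + 98414187680840*t^3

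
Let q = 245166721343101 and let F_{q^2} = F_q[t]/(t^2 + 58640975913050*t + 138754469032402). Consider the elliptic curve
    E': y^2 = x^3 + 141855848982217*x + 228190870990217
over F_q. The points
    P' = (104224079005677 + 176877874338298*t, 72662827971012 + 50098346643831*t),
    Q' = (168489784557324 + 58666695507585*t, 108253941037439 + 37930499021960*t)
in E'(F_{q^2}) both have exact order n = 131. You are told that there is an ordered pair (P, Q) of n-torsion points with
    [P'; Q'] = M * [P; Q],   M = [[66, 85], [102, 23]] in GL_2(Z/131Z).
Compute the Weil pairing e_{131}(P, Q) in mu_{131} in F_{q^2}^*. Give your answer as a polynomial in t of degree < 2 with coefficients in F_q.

e_{131}(aP+bQ,cP+dQ) = e_{131}(P,Q)^(ad-bc); with (a,b,c,d)=(66,85,102,23) this gives the det-131 law.
det M = 66*23 - 85*102 = -7152 = 53 (mod 131); 53^{-1} = 89 (mod 131).
Miller loop for e_{131} over F_{245166721343101^2}: bits of 131 = 10000011; 7 double steps + 2 add steps, l/v at each.
The quotient is 174183247460903 + 54225606319054*t.
Finally e_{131}(P,Q) = 2359591053761 + 52223761650248*t.

2359591053761 + 52223761650248*t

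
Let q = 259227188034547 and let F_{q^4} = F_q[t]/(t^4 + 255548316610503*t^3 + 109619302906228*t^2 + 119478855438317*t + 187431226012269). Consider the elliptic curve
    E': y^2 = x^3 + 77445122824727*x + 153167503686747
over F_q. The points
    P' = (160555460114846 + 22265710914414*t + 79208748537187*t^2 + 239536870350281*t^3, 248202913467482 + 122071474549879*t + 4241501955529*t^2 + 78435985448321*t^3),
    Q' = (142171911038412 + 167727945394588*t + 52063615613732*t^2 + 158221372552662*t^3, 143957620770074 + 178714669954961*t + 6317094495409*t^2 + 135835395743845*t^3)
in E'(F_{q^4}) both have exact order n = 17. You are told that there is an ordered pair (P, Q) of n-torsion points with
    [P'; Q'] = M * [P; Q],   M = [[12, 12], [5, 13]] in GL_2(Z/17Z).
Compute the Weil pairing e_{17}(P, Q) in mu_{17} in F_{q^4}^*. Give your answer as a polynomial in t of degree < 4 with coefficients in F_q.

182479206581133 + 231374147361397*t + 177113031019647*t^2 + 148415720391324*t^3

e_{17}(aP+bQ,cP+dQ) = e_{17}(P,Q)^(ad-bc); with (a,b,c,d)=(12,12,5,13) this gives the det-17 law.
Inverting 11 mod 17: 14. Thus e_{17}(P,Q) = e(P',Q')^{14}.
Miller loop for e_{17} over F_{259227188034547^4}: bits of 17 = 10001; 4 double steps + 1 add steps, l/v at each.
Miller gives e_{17}(P',Q') = 228376770068447 + 181631771358225*t + 205020620862917*t^2 + 65843111977008*t^3 in F_{259227188034547^4}.
Finally e_{17}(P,Q) = 182479206581133 + 231374147361397*t + 177113031019647*t^2 + 148415720391324*t^3.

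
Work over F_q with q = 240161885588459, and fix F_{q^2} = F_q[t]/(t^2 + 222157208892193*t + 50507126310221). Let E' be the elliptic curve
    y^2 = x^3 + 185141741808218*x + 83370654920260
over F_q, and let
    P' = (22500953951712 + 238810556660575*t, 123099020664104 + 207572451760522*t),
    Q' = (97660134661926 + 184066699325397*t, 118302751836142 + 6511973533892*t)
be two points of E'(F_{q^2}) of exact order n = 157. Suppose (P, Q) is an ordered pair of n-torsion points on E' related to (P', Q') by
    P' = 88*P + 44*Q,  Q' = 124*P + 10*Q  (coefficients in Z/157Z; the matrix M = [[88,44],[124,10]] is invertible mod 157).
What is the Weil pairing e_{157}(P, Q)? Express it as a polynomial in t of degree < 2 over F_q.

e_{157} is bilinear + alternating on E[157], so e_{157}(88*P + 44*Q, 124*P + 10*Q) = e_{157}(P,Q)^(88*10-44*124).
det(M) mod 157 = 134; its inverse in (Z/157)^* is 116 (check: 134*116 mod 157 = 1).
Miller loop for e_{157} over F_{240161885588459^2}: bits of 157 = 10011101; 7 double steps + 4 add steps, l/v at each.
So e_{157}(P',Q') = 9745651486325 + 154800724283061*t.
Thus e_{157}(P,Q) = 86594724547917 + 226974709072294*t.

86594724547917 + 226974709072294*t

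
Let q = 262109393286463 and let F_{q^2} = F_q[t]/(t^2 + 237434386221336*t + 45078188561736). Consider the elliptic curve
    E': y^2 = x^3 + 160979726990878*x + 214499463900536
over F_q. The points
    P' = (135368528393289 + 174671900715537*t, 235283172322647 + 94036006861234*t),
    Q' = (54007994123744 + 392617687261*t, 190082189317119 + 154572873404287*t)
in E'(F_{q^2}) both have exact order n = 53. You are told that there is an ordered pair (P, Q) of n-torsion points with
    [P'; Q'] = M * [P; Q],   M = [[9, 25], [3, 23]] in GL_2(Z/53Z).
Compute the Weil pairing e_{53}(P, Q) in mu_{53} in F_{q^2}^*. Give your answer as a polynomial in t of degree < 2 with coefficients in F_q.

e_{53} is bilinear + alternating on E[53], so e_{53}(9*P + 25*Q, 3*P + 23*Q) = e_{53}(P,Q)^(9*23-25*3).
det(M) mod 53 = 26; its inverse in (Z/53)^* is 51 (check: 26*51 mod 53 = 1).
Miller loop for e_{53} over F_{262109393286463^2}: bits of 53 = 110101; 5 double steps + 3 add steps, l/v at each.
f_P(D_Q)/f_Q(D_P) = 7740515647374 + 220852334756518*t.
(7740515647374 + 220852334756518*t)^{51} mod (262109393286463,f) = 194367269782134 + 168628661301823*t.

194367269782134 + 168628661301823*t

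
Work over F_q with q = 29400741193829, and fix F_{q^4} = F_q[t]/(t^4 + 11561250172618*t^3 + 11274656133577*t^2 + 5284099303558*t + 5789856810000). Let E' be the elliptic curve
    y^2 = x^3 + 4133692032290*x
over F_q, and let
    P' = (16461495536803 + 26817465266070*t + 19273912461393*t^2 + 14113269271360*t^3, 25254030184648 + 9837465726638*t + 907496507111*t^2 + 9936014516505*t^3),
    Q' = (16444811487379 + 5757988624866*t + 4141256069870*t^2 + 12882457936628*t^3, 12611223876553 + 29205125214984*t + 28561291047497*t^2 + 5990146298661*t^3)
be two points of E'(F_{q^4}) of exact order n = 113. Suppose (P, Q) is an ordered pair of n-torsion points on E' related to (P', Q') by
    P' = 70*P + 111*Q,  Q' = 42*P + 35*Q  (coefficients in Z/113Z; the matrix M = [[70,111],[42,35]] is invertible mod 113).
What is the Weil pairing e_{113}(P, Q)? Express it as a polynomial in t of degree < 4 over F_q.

25632935834404 + 2470314972517*t + 28050796134747*t^2 + 14000248300819*t^3

e_{113}(aP+bQ,cP+dQ) = e_{113}(P,Q)^(ad-bc); with (a,b,c,d)=(70,111,42,35) this gives the det-113 law.
So e_{113}(P,Q) = e_{113}(P',Q')^{73}, since 48*73 = 1 mod 113.
Run Miller on y^2=x^3+4133692032290*x over F_{29400741193829}: ladder 1110001 (7 bits); e = f_P(D_Q)/f_Q(D_P).
So e_{113}(P',Q') = 18338228806639 + 22434393299172*t + 19376588238749*t^2 + 16419124933873*t^3.
Finally e_{113}(P,Q) = 25632935834404 + 2470314972517*t + 28050796134747*t^2 + 14000248300819*t^3.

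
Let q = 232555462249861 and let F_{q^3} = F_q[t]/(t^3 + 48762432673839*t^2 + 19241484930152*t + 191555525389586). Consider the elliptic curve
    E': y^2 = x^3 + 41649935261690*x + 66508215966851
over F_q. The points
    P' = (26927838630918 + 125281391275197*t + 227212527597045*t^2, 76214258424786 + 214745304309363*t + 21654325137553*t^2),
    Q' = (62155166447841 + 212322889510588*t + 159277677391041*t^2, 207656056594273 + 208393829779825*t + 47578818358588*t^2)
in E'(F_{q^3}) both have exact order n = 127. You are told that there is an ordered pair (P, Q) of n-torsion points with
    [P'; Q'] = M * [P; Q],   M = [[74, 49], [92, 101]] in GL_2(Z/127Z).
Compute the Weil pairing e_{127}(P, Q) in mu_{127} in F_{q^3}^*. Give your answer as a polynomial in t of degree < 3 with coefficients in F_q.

44898895548792 + 82828484229904*t + 25153110550361*t^2

e_{127}(aP+bQ,cP+dQ) = e_{127}(P,Q)^(ad-bc); with (a,b,c,d)=(74,49,92,101) this gives the det-127 law.
Inverting 45 mod 127: 48. Thus e_{127}(P,Q) = e(P',Q')^{48}.
Build f_{127,P'} and f_{127,Q'} via the 7-bit ladder of 127=1111111_2; evaluate at shifted divisors; quotient in F_{232555462249861^3}.
Miller gives e_{127}(P',Q') = 175658087534258 + 185095745193118*t + 61755105540040*t^2 in F_{232555462249861^3}.
Thus e_{127}(P,Q) = 44898895548792 + 82828484229904*t + 25153110550361*t^2.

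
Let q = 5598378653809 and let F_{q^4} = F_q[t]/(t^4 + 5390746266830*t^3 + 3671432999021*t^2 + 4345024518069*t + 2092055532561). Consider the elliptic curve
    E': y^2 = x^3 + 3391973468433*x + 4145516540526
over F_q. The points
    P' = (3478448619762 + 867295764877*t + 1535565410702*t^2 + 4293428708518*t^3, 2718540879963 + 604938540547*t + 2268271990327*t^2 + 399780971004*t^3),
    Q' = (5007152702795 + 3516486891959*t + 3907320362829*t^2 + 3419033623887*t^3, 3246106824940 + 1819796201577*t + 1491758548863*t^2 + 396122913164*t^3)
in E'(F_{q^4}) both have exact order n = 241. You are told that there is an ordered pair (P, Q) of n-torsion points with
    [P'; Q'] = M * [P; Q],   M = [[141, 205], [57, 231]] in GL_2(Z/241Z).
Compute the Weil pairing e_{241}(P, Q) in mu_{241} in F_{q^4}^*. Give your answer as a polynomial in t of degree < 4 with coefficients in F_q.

The 241-Weil pairing on E[241] over F_{5598378653809} is alternating-bilinear: e_{241}(P',Q') = e_{241}(P,Q)^det(M).
So e_{241}(P,Q) = e_{241}(P',Q')^{119}, since 160*119 = 1 mod 241.
Double-and-add over 11110001: 8-1 doublings, 5-1 additions; each step l_{T,T}/v_{2T} or l_{T,P'}/v at Q'+S for random S.
The quotient is 1807191621423 + 4299862215845*t + 3414223905540*t^2 + 3505808116716*t^3.
Thus e_{241}(P,Q) = 1170841526881 + 1840653546072*t + 2543350972093*t^2 + 4965511126303*t^3.

1170841526881 + 1840653546072*t + 2543350972093*t^2 + 4965511126303*t^3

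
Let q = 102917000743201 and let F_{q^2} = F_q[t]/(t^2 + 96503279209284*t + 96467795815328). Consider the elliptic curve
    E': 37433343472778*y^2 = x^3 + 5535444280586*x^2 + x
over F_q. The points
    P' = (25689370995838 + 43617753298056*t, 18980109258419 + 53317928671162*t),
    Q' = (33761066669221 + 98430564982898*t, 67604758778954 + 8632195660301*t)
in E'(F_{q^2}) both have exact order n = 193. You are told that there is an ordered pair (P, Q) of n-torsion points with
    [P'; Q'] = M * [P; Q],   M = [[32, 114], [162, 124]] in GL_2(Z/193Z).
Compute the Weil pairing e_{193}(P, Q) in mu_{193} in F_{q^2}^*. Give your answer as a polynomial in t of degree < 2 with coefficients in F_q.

Since e_{193}(P,P)=e_{193}(Q,Q)=1 and e_{193}(Q,P)=e_{193}(P,Q)^{-1}, expanding e_{193}(32*P + 114*Q,162*P + 124*Q) leaves e(P,Q)^det(M).
Hence e(P,Q) = e(P',Q')^{54} where 54 = 168^{-1} mod 193.
(x,y)|->(32503134745884x+17745011606391,32503134745884y) sends E' to y^2=x^3+24669754364037*x+44590334707124.
Build f_{193,P'} and f_{193,Q'} via the 8-bit ladder of 193=11000001_2; evaluate at shifted divisors; quotient in F_{102917000743201^2}.
The quotient is 99940746489290 + 72040162108*t.
Hence e(P,Q) = 97587830687817 + 84547282033772*t in F_{102917000743201^2}^*.

97587830687817 + 84547282033772*t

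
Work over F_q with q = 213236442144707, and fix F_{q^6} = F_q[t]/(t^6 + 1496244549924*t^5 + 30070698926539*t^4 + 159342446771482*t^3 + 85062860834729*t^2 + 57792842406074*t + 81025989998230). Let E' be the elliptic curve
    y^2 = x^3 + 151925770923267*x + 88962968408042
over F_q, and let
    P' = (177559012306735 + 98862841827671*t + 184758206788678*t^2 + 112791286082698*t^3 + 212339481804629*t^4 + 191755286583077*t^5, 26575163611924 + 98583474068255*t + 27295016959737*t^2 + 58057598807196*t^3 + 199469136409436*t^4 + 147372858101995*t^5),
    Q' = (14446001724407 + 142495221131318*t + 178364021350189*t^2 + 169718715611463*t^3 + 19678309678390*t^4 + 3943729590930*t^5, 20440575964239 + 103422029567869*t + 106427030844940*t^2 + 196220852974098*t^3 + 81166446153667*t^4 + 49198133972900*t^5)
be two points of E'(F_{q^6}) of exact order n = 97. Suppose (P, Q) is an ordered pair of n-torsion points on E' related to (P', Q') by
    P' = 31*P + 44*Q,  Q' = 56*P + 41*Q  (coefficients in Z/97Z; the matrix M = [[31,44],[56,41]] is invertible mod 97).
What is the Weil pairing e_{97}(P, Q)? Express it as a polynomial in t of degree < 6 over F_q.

The 97-Weil pairing on E[97] over F_{213236442144707} is alternating-bilinear: e_{97}(P',Q') = e_{97}(P,Q)^det(M).
det(M) mod 97 = 68; its inverse in (Z/97)^* is 10 (check: 68*10 mod 97 = 1).
Miller loop for e_{97} over F_{213236442144707^6}: bits of 97 = 1100001; 6 double steps + 2 add steps, l/v at each.
The quotient is 10598183672924 + 88424301228051*t + 56398440435128*t^2 + 179899941983895*t^3 + 12878508410447*t^4 + 182938380698372*t^5.
Thus e_{97}(P,Q) = 202987316489983 + 4514798990795*t + 75919066875947*t^2 + 187318455349009*t^3 + 103338666791155*t^4 + 159894443362719*t^5.

202987316489983 + 4514798990795*t + 75919066875947*t^2 + 187318455349009*t^3 + 103338666791155*t^4 + 159894443362719*t^5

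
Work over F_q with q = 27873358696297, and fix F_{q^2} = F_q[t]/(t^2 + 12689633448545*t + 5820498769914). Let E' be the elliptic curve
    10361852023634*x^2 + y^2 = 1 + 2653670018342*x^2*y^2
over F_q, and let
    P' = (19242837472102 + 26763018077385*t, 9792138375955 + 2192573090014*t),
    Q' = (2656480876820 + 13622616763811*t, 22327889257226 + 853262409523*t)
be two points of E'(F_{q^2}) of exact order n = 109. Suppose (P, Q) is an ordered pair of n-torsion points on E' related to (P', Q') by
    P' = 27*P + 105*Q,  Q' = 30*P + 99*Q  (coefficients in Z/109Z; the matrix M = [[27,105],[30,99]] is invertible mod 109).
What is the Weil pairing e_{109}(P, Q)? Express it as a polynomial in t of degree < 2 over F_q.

The 109-Weil pairing on E[109] over F_{27873358696297} is alternating-bilinear: e_{109}(P',Q') = e_{109}(P,Q)^det(M).
Inverting 68 mod 109: 101. Thus e_{109}(P,Q) = e(P',Q')^{101}.
Map (x,y)_Ed via u=(1+y)/(1-y), v=(1+y)/((1-y)x) to Montgomery A=7696758636816,B=18350639920442; then to (a',b')=(4630304717336,12722398468114).
7-bit Miller (1101101) on E'/F_{27873358696297} with a'=4630304717336, b'=12722398468114: accumulate tangent/chord ratios at Q'+S and P'+S'.
So e_{109}(P',Q') = 3774070161336 + 15897192560368*t.
Raise to 101: e(P,Q) = 25514024693459 + 20468496751795*t in mu_{109}.

25514024693459 + 20468496751795*t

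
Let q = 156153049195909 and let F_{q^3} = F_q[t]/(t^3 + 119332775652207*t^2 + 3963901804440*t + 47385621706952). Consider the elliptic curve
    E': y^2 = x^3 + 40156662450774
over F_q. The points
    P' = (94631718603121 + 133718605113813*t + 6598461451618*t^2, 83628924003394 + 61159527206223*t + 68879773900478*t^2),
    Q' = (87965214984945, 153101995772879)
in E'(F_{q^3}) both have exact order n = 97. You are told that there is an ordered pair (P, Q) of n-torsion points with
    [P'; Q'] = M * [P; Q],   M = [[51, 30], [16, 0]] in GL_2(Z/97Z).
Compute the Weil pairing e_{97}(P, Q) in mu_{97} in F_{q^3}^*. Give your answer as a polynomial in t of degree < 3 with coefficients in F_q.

92039812684676 + 95810745556733*t + 57942950690599*t^2

Since e_{97}(P,P)=e_{97}(Q,Q)=1 and e_{97}(Q,P)=e_{97}(P,Q)^{-1}, expanding e_{97}(51*P + 30*Q,16*P) leaves e(P,Q)^det(M).
So e_{97}(P,Q) = e_{97}(P',Q')^{39}, since 5*39 = 1 mod 97.
Run Miller on y^2=x^3+40156662450774 over F_{156153049195909}: ladder 1100001 (7 bits); e = f_P(D_Q)/f_Q(D_P).
e_{97}(P',Q') = 81851962464432 + 57359913194106*t + 60616001617289*t^2.
Thus e_{97}(P,Q) = 92039812684676 + 95810745556733*t + 57942950690599*t^2.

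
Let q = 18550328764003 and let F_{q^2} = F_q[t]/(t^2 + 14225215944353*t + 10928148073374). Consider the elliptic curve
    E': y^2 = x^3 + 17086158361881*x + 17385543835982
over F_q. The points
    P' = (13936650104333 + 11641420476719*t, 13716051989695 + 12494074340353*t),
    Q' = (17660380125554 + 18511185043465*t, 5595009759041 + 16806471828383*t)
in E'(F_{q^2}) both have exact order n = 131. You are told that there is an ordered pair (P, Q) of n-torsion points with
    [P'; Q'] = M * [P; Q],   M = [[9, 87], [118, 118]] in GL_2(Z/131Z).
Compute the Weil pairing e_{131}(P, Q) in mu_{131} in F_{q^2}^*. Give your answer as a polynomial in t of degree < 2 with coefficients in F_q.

e_{131}(aP+bQ,cP+dQ) = e_{131}(P,Q)^(ad-bc); with (a,b,c,d)=(9,87,118,118) this gives the det-131 law.
9*118 - 87*118 = -9204; reduced mod 131: det = 97, inverse 104.
Run Miller on y^2=x^3+17086158361881*x+17385543835982 over F_{18550328764003}: ladder 10000011 (8 bits); e = f_P(D_Q)/f_Q(D_P).
Result: e(P',Q') = 1394323425108 + 12594052184500*t.
Raise to 104: e(P,Q) = 11469627824895 + 11191604270150*t in mu_{131}.

11469627824895 + 11191604270150*t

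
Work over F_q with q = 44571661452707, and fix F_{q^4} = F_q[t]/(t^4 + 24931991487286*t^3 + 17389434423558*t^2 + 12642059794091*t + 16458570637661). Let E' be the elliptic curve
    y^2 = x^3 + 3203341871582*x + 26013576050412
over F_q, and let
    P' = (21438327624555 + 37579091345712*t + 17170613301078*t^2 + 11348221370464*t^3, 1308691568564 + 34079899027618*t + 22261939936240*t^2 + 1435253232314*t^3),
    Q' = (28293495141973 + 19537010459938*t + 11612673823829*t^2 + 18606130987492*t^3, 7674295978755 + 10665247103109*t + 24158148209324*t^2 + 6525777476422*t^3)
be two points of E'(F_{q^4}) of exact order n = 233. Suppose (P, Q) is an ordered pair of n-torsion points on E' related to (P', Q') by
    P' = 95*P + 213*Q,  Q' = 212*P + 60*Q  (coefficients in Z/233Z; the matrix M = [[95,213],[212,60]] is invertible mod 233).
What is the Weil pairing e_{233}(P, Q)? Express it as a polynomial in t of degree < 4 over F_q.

12511810562221 + 11211662995325*t + 9018849174474*t^2 + 10834943795036*t^3

The 233-Weil pairing on E[233] over F_{44571661452707} is alternating-bilinear: e_{233}(P',Q') = e_{233}(P,Q)^det(M).
Hence e(P,Q) = e(P',Q')^{174} where 174 = 154^{-1} mod 233.
Run Miller on y^2=x^3+3203341871582*x+26013576050412 over F_{44571661452707}: ladder 11101001 (8 bits); e = f_P(D_Q)/f_Q(D_P).
f_P(D_Q)/f_Q(D_P) = 24637346404390 + 32559655365359*t + 7671856051863*t^2 + 24475823210072*t^3.
e_{233}(P,Q) = (24637346404390 + 32559655365359*t + 7671856051863*t^2 + 24475823210072*t^3)^{174} = 12511810562221 + 11211662995325*t + 9018849174474*t^2 + 10834943795036*t^3.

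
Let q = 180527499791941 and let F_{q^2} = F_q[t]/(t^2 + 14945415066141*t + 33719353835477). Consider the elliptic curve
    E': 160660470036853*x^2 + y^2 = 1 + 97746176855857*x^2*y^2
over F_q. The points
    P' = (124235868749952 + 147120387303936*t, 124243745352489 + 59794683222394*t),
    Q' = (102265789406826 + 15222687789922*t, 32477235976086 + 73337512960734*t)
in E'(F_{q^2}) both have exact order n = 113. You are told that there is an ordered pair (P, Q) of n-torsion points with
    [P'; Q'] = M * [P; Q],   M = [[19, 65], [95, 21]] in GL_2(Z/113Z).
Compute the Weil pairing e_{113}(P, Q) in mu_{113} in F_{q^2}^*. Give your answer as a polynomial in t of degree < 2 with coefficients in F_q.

94118318979477 + 32330017800962*t

e_{113}(aP+bQ,cP+dQ) = e_{113}(P,Q)^(ad-bc); with (a,b,c,d)=(19,65,95,21) this gives the det-113 law.
det M = 19*21 - 65*95 = -5776 = 100 (mod 113); 100^{-1} = 26 (mod 113).
Map (x,y)_Ed via u=(1+y)/(1-y), v=(1+y)/((1-y)x) to Montgomery A=49112227460477,B=86815225125902; then to (a',b')=(74846141741061,58005871051123).
n = 113 = (1110001)_2 (7 bits, wt 4); accumulate f_{113,P'}(Q'+S)/f_{113,P'}(S) along the 6-step ladder.
Miller gives e_{113}(P',Q') = 175238556312429 + 79336541918244*t in F_{180527499791941^2}.
Raise to 26: e(P,Q) = 94118318979477 + 32330017800962*t in mu_{113}.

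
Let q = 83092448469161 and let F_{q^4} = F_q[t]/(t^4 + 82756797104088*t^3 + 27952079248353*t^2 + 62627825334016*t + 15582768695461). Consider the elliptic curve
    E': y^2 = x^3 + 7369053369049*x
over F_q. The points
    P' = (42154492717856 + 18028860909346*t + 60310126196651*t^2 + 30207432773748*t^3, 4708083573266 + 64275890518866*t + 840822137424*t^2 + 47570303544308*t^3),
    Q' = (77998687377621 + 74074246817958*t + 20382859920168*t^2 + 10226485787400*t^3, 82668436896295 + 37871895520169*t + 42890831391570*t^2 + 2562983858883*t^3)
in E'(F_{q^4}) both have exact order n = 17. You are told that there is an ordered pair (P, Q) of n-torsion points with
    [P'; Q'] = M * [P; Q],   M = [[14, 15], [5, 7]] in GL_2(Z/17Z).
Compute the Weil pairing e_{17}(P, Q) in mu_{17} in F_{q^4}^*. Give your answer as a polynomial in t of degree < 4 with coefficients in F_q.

11666288077165 + 4089654829922*t + 81007332029428*t^2 + 70396415045655*t^3

Alternating bilinearity on E[17] (values in mu_{17} in F_{83092448469161^4}) gives e(P',Q') = e(P,Q)^det(M).
det M = 14*7 - 15*5 = 23 = 6 (mod 17); 6^{-1} = 3 (mod 17).
Run Miller on y^2=x^3+7369053369049*x over F_{83092448469161}: ladder 10001 (5 bits); e = f_P(D_Q)/f_Q(D_P).
f_P(D_Q)/f_Q(D_P) = 31104557268408 + 70477912323720*t + 57751046495823*t^2 + 63109863876719*t^3.
e_{17}(P,Q) = (31104557268408 + 70477912323720*t + 57751046495823*t^2 + 63109863876719*t^3)^{3} = 11666288077165 + 4089654829922*t + 81007332029428*t^2 + 70396415045655*t^3.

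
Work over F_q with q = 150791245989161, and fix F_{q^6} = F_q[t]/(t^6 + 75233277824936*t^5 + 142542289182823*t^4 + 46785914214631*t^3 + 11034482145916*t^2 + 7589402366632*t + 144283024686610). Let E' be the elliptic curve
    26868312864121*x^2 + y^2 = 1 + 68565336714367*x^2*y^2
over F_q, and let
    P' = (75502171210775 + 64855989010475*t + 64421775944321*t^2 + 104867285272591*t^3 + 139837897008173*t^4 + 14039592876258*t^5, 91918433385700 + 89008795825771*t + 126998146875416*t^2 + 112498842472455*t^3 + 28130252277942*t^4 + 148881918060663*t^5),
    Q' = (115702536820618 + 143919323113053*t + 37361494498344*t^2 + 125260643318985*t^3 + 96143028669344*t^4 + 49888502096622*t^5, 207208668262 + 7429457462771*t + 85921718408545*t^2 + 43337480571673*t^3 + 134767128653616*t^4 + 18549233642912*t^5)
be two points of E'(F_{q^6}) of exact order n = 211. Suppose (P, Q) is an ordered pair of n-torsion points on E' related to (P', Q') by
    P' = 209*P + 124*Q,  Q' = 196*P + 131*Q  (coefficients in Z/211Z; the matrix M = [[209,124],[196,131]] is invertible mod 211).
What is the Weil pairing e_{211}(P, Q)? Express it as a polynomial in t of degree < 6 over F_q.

e_{211}(aP+bQ,cP+dQ) = e_{211}(P,Q)^(ad-bc); with (a,b,c,d)=(209,124,196,131) this gives the det-211 law.
So e_{211}(P,Q) = e_{211}(P',Q')^{143}, since 121*143 = 1 mod 211.
Edwards a_E,d_E -> Montgomery A=129070898635602,B=59517932708544 -> Weierstrass 91792110211953,45132555525824 via alpha=66169356926135,beta=64971367032019.
8-bit Miller (11010011) on E'/F_{150791245989161} with a'=91792110211953, b'=45132555525824: accumulate tangent/chord ratios at Q'+S and P'+S'.
So e_{211}(P',Q') = 110904827884215 + 121806548727925*t + 62765565391017*t^2 + 87059408013102*t^3 + 27834604101214*t^4 + 81215307663007*t^5.
Raise to 143: e(P,Q) = 22114208934807 + 120166392834240*t + 34192916491*t^2 + 25491592286789*t^3 + 7629649639330*t^4 + 71053461801526*t^5 in mu_{211}.

22114208934807 + 120166392834240*t + 34192916491*t^2 + 25491592286789*t^3 + 7629649639330*t^4 + 71053461801526*t^5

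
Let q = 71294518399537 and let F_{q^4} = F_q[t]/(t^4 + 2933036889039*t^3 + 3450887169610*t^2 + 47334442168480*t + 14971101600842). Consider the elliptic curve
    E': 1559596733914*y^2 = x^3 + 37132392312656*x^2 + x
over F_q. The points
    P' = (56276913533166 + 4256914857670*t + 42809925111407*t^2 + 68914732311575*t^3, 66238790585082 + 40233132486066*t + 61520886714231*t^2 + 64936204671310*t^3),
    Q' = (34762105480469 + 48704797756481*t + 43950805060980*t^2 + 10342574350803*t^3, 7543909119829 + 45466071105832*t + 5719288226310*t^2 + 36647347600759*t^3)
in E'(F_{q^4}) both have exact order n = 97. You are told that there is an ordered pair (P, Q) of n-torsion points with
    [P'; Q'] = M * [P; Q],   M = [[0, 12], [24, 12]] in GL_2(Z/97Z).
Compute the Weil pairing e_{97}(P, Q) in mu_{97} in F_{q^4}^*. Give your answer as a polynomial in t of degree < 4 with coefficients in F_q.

64511018960050 + 7662307370324*t + 23942796683081*t^2 + 52457771917757*t^3

Since e_{97}(P,P)=e_{97}(Q,Q)=1 and e_{97}(Q,P)=e_{97}(P,Q)^{-1}, expanding e_{97}(12*Q,24*P + 12*Q) leaves e(P,Q)^det(M).
0*12 - 12*24 = -288; reduced mod 97: det = 3, inverse 65.
Undo Montgomery via alpha=42011521442599, beta=31950144595898: (a',b')=(29635202299710,68882307397962) over F_{71294518399537}.
Miller loop for e_{97} over F_{71294518399537^4}: bits of 97 = 1100001; 6 double steps + 2 add steps, l/v at each.
f_P(D_Q)/f_Q(D_P) = 40830063923067 + 26834999064019*t + 42589979399580*t^2 + 27425471911360*t^3.
Raise to 65: e(P,Q) = 64511018960050 + 7662307370324*t + 23942796683081*t^2 + 52457771917757*t^3 in mu_{97}.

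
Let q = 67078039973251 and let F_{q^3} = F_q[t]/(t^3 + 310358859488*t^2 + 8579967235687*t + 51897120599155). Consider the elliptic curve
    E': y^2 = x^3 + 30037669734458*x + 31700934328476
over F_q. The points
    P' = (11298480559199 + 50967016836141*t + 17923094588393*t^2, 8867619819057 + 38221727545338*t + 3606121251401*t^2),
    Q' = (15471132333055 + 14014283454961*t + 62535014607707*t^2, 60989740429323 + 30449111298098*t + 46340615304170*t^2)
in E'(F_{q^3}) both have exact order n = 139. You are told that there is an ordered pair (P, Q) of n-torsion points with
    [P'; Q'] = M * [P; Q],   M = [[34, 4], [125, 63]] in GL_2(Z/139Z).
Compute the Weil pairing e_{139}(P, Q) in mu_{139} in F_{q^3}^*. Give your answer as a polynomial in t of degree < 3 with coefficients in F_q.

51965439364536 + 50613655844114*t + 31945436231640*t^2

e_{139} is bilinear + alternating on E[139], so e_{139}(34*P + 4*Q, 125*P + 63*Q) = e_{139}(P,Q)^(34*63-4*125).
Hence e(P,Q) = e(P',Q')^{16} where 16 = 113^{-1} mod 139.
n = 139 = (10001011)_2 (8 bits, wt 4); accumulate f_{139,P'}(Q'+S)/f_{139,P'}(S) along the 7-step ladder.
Result: e(P',Q') = 46109202853628 + 39129815197534*t + 28896124784387*t^2.
Hence e(P,Q) = 51965439364536 + 50613655844114*t + 31945436231640*t^2 in F_{67078039973251^3}^*.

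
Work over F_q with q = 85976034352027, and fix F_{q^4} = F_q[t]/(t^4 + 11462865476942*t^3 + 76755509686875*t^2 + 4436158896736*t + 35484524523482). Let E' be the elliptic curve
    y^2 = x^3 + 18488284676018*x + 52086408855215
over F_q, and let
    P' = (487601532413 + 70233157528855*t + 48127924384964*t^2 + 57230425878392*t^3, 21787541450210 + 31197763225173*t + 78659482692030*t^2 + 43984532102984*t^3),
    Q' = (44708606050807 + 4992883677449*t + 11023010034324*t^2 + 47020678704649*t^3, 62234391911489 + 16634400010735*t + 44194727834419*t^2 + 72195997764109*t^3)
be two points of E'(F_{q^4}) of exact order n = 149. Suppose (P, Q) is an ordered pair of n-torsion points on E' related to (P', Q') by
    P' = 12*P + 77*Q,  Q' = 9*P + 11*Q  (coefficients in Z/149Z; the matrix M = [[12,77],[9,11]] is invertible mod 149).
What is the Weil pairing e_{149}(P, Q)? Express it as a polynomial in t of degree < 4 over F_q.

39493241099370 + 25794891882098*t + 49137817326849*t^2 + 64099382659355*t^3

Under M = [[12,77],[9,11]] in GL_2(Z/149), e_{149}(P',Q') = e_{149}(P,Q)^(12*11-77*9 mod 149).
12*11 - 77*9 = -561; reduced mod 149: det = 35, inverse 132.
Build f_{149,P'} and f_{149,Q'} via the 8-bit ladder of 149=10010101_2; evaluate at shifted divisors; quotient in F_{85976034352027^4}.
e_{149}(P',Q') = 10023306833029 + 66352195107907*t + 36774048675272*t^2 + 3641214725819*t^3.
Finally e_{149}(P,Q) = 39493241099370 + 25794891882098*t + 49137817326849*t^2 + 64099382659355*t^3.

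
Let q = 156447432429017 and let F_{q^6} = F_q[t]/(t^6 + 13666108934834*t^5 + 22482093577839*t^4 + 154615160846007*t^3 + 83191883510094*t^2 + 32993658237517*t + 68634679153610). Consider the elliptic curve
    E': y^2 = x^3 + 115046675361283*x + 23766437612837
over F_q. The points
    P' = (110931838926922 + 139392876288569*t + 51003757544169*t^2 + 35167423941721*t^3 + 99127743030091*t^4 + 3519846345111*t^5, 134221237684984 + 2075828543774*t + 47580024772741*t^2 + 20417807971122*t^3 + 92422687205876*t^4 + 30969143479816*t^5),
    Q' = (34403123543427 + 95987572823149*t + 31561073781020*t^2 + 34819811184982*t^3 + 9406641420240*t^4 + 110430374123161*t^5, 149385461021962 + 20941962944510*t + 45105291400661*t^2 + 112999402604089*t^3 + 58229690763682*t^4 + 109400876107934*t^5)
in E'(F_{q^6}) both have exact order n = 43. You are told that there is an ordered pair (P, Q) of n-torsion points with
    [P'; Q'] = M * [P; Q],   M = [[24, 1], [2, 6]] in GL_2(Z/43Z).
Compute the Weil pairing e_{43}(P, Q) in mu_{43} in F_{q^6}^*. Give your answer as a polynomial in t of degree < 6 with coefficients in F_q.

e_{43} is bilinear + alternating on E[43], so e_{43}(24*P + 1*Q, 2*P + 6*Q) = e_{43}(P,Q)^(24*6-1*2).
24*6 - 1*2 = 142; reduced mod 43: det = 13, inverse 10.
Double-and-add over 101011: 6-1 doublings, 4-1 additions; each step l_{T,T}/v_{2T} or l_{T,P'}/v at Q'+S for random S.
The quotient is 136899094917402 + 57007133966539*t + 18337265509835*t^2 + 118533540910796*t^3 + 119610647980544*t^4 + 8975256324498*t^5.
(136899094917402 + 57007133966539*t + 18337265509835*t^2 + 118533540910796*t^3 + 119610647980544*t^4 + 8975256324498*t^5)^{10} mod (156447432429017,f) = 128855164904717 + 40927753320046*t + 122015531380424*t^2 + 125611909676088*t^3 + 88381178816133*t^4 + 99628977466892*t^5.

128855164904717 + 40927753320046*t + 122015531380424*t^2 + 125611909676088*t^3 + 88381178816133*t^4 + 99628977466892*t^5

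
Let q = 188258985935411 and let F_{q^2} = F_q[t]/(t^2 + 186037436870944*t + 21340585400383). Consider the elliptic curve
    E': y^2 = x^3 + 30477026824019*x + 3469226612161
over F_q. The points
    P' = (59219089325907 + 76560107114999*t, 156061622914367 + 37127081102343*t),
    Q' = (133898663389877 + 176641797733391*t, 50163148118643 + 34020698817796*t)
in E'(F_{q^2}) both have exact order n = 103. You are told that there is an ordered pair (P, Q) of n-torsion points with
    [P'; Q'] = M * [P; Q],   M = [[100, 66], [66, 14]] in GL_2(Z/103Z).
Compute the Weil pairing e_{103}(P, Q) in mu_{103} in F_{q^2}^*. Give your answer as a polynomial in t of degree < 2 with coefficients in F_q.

Alternating bilinearity on E[103] (values in mu_{103} in F_{188258985935411^2}) gives e(P',Q') = e(P,Q)^det(M).
det(M) mod 103 = 31; its inverse in (Z/103)^* is 10 (check: 31*10 mod 103 = 1).
Miller loop for e_{103} over F_{188258985935411^2}: bits of 103 = 1100111; 6 double steps + 4 add steps, l/v at each.
The quotient is 167050483835327 + 54243381386392*t.
(167050483835327 + 54243381386392*t)^{10} mod (188258985935411,f) = 53271723337561 + 150941223964702*t.

53271723337561 + 150941223964702*t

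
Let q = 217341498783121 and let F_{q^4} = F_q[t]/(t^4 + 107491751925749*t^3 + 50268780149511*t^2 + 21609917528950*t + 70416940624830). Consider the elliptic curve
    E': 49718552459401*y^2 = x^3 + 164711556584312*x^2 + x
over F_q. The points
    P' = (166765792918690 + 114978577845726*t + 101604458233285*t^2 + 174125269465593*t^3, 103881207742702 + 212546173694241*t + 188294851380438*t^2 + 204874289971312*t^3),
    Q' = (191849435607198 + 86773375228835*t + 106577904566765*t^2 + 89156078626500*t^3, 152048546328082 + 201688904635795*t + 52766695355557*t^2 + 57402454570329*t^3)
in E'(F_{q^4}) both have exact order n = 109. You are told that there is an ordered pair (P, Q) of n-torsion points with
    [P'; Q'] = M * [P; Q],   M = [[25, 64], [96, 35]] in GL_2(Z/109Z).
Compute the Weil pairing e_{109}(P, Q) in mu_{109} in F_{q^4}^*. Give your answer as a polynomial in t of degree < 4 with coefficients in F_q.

128206005624200 + 39122501798232*t + 130988727950442*t^2 + 170535624739204*t^3

e_{109}(aP+bQ,cP+dQ) = e_{109}(P,Q)^(ad-bc); with (a,b,c,d)=(25,64,96,35) this gives the det-109 law.
Inverting 72 mod 109: 53. Thus e_{109}(P,Q) = e(P',Q')^{53}.
Montgomery->Weierstrass: x_W = 91503667086446*x+151970343184888, y_W=91503667086446*y on F_{217341498783121}; lands on y^2=x^3+85966279227922*x.
Miller loop for e_{109} over F_{217341498783121^4}: bits of 109 = 1101101; 6 double steps + 4 add steps, l/v at each.
Result: e(P',Q') = 91735141991633 + 19069687081852*t + 142540966058613*t^2 + 116285216061073*t^3.
(91735141991633 + 19069687081852*t + 142540966058613*t^2 + 116285216061073*t^3)^{53} mod (217341498783121,f) = 128206005624200 + 39122501798232*t + 130988727950442*t^2 + 170535624739204*t^3.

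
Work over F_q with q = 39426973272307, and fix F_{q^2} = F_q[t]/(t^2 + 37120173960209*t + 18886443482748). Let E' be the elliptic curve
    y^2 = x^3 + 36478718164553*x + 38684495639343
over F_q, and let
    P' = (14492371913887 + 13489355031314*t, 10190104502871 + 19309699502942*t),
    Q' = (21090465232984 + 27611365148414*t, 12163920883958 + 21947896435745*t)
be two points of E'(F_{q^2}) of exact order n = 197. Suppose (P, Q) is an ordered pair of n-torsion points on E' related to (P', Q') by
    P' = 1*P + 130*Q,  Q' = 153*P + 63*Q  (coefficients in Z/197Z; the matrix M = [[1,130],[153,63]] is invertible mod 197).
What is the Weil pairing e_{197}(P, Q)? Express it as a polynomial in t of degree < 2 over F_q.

34855661790559 + 19887009497240*t

Since e_{197}(P,P)=e_{197}(Q,Q)=1 and e_{197}(Q,P)=e_{197}(P,Q)^{-1}, expanding e_{197}(1*P + 130*Q,153*P + 63*Q) leaves e(P,Q)^det(M).
Hence e(P,Q) = e(P',Q')^{76} where 76 = 70^{-1} mod 197.
Run Miller on y^2=x^3+36478718164553*x+38684495639343 over F_{39426973272307}: ladder 11000101 (8 bits); e = f_P(D_Q)/f_Q(D_P).
Result: e(P',Q') = 12337092377248 + 20893821742773*t.
Thus e_{197}(P,Q) = 34855661790559 + 19887009497240*t.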